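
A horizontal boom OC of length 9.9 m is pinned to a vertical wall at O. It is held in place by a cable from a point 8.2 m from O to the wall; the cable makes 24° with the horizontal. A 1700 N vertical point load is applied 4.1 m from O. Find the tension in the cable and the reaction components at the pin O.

ΣM about O: T·sin24°·8.2 − 1700·4.1 = 0 → T = 6970/(8.2·0.406737) = 2089.8 ≈ 2090 N.
ΣF_x = 0: O_x − T·cos24° = 0 → O_x = 2089.8 × 0.913545 = 1909 N.
ΣF_y = 0: O_y + T·sin24° − 1700 = 0 → O_y = 1700 − 2089.8 × 0.406737 = 850.0 N.

T = 2090 N, O_x = 1909 N, O_y = 850.0 N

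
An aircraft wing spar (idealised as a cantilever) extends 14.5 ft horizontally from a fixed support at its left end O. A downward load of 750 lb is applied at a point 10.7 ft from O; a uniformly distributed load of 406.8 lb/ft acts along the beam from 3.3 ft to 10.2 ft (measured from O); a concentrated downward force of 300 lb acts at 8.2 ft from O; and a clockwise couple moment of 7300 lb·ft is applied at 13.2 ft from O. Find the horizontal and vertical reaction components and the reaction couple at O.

Resultant of the distributed load: 406.8 × 6.9 = 2806.92 lb at 6.75 ft from O.
ΣF_x = 0: O_x = 0.
ΣF_y = 0: O_y − 750 − 406.8·6.9 − 300 = 0 → O_y = 3857 lb.
ΣM about O: M_O − 750·10.7 − (406.8·6.9)·6.75 − 300·8.2 − 7300 = 0 → M_O = 36730 lb·ft.

O_x = 0, O_y = 3857 lb, M_O = 36730 lb·ft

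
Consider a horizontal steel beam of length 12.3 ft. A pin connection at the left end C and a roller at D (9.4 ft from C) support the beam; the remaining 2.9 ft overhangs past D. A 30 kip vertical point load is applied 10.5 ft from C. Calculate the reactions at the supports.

C_x = 0, C_y = -3.511 kip, D_y = 33.51 kip

Moments about C: D_y·9.4 − 30·10.5 = 0 → D_y = 315/9.4 = 33.5106 ≈ 33.51 kip.
ΣF_y = 0: C_y + 33.5106 − 30 = 0 → C_y = -3.511 kip.
ΣF_x = 0: no horizontal applied forces, so C_x = 0.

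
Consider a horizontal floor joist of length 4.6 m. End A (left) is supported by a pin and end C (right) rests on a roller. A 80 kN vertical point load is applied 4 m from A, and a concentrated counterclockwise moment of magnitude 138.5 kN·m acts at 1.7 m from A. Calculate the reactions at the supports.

Moments about A: C_y·4.6 − 80·4 + 138.5 = 0 → C_y = 181.5/4.6 = 39.4565 ≈ 39.46 kN.
ΣF_y = 0: A_y + 39.4565 − 80 = 0 → A_y = 40.54 kN.
ΣF_x = 0: no horizontal applied forces, so A_x = 0.

A_x = 0, A_y = 40.54 kN, C_y = 39.46 kN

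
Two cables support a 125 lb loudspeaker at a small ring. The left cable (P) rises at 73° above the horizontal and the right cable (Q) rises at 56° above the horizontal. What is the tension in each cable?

T_P = 89.94 lb, T_Q = 47.03 lb

ΣF_x = 0: −T_P·cos73° + T_Q·cos56° = 0 → T_Q = 0.522846·T_P.
ΣF_y = 0: T_P·sin73° + T_Q·sin56° = 125.
Substitute: T_P·(0.956305 + 0.522846·0.829038) = 125 → T_P = 89.9433 ≈ 89.94 lb.
Then T_Q = 0.522846 × 89.9433 = 47.03 lb.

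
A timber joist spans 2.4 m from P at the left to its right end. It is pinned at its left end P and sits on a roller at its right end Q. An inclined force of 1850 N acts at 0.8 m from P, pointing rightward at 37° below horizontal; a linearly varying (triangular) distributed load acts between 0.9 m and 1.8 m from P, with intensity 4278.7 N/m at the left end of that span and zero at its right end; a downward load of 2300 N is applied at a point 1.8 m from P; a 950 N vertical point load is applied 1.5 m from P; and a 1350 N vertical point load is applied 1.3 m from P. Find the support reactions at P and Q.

P_x = -1477 N, P_y = 3255 N, Q_y = 4384 N

Resultant of the triangular load: ½ × 4278.7 × 0.9 = 1925.415 N, acting at 1.2 m from P (one-third of the span from the peak).
ΣM about P: Q_y·2.4 − 1850·sin37°·0.8 − (½·4278.7·0.9)·1.2 − 2300·1.8 − 950·1.5 − 1350·1.3 = 0 → Q_y = 10521.2/2.4 = 4383.83 ≈ 4384 N.
ΣF_y = 0: P_y + 4383.83 − 1850·sin37° − ½·4278.7·0.9 − 2300 − 950 − 1350 = 0 → P_y = 3255 N.
ΣF_x = 0: P_x + 1850·cos37° = 0 → P_x = -1477 N.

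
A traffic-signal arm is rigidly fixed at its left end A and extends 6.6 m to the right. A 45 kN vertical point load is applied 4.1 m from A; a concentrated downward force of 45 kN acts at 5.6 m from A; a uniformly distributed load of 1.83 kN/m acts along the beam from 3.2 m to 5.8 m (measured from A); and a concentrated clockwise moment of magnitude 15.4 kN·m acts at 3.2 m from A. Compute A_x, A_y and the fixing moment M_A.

Resultant of the distributed load: 1.83 × 2.6 = 4.758 kN at 4.5 m from A.
ΣF_x = 0: A_x = 0.
ΣF_y = 0: A_y − 45 − 45 − 1.83·2.6 = 0 → A_y = 94.76 kN.
ΣM about A: M_A − 45·4.1 − 45·5.6 − (1.83·2.6)·4.5 − 15.4 = 0 → M_A = 473.3 kN·m.

A_x = 0, A_y = 94.76 kN, M_A = 473.3 kN·m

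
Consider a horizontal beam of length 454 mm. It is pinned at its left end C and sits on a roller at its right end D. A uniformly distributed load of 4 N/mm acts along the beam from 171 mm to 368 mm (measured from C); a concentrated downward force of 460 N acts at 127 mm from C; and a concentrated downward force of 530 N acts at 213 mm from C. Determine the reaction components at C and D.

C_x = 0, C_y = 932.9 N, D_y = 845.1 N

Resultant of the distributed load: 4 × 197 = 788 N at 269.5 mm from C.
ΣM about C: D_y·454 − (4·197)·269.5 − 460·127 − 530·213 = 0 → D_y = 383676/454 = 845.101 ≈ 845.1 N.
ΣF_y = 0: C_y + 845.101 − 4·197 − 460 − 530 = 0 → C_y = 932.9 N.
ΣF_x = 0: no horizontal applied forces, so C_x = 0.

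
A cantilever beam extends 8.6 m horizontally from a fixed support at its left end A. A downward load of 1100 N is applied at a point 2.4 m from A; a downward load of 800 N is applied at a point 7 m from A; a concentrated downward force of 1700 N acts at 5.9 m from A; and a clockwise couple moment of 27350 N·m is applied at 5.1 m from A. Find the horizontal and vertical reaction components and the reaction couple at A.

ΣF_x = 0: A_x = 0.
ΣF_y = 0: A_y − 1100 − 800 − 1700 = 0 → A_y = 3600 N.
ΣM about A: M_A − 1100·2.4 − 800·7 − 1700·5.9 − 27350 = 0 → M_A = 45620 N·m.

A_x = 0, A_y = 3600 N, M_A = 45620 N·m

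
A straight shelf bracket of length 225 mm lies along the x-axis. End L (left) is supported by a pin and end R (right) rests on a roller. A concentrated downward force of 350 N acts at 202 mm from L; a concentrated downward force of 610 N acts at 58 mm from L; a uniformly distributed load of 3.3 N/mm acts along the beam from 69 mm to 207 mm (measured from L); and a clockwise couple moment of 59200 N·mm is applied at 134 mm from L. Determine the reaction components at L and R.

Resultant of the distributed load: 3.3 × 138 = 455.4 N at 138 mm from L.
ΣM about L: R_y·225 − 350·202 − 610·58 − (3.3·138)·138 − 59200 = 0 → R_y = 228125.2/225 = 1013.89 ≈ 1014 N.
ΣF_y = 0: L_y + 1013.89 − 350 − 610 − 3.3·138 = 0 → L_y = 401.5 N.
ΣF_x = 0: no horizontal applied forces, so L_x = 0.

L_x = 0, L_y = 401.5 N, R_y = 1014 N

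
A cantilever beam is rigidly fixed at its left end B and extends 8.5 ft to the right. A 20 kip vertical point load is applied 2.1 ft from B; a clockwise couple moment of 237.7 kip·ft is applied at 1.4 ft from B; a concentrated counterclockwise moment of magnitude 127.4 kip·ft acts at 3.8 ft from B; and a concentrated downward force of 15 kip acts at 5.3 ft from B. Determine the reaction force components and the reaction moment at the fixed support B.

B_x = 0, B_y = 35.00 kip, M_B = 231.8 kip·ft

ΣF_x = 0: B_x = 0.
ΣF_y = 0: B_y − 20 − 15 = 0 → B_y = 35.00 kip.
ΣM about B: M_B − 20·2.1 − 237.7 + 127.4 − 15·5.3 = 0 → M_B = 231.8 kip·ft.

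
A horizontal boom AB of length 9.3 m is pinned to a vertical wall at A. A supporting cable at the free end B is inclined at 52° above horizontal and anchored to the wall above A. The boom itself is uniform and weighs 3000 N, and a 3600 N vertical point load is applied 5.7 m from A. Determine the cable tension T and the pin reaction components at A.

ΣM about A: T·sin52°·9.3 − 3000·4.65 − 3600·5.7 = 0 → T = 34470/(9.3·0.788011) = 4703.55 ≈ 4704 N.
ΣF_x = 0: A_x − T·cos52° = 0 → A_x = 4703.55 × 0.615661 = 2896 N.
ΣF_y = 0: A_y + T·sin52° − 3000 − 3600 = 0 → A_y = 6600 − 4703.55 × 0.788011 = 2894 N.

T = 4704 N, A_x = 2896 N, A_y = 2894 N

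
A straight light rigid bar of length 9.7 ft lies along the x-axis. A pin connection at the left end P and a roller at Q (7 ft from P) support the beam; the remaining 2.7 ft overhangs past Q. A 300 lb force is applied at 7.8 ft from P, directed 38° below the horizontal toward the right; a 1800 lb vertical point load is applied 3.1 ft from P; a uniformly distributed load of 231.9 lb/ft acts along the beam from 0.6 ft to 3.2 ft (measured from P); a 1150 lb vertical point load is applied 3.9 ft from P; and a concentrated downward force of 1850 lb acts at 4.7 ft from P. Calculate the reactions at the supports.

P_x = -236.4 lb, P_y = 2538 lb, Q_y = 3049 lb

Resultant of the distributed load: 231.9 × 2.6 = 602.94 lb at 1.9 ft from P.
Moments about P: Q_y·7 − 300·sin38°·7.8 − 1800·3.1 − (231.9·2.6)·1.9 − 1150·3.9 − 1850·4.7 = 0 → Q_y = 21346.2/7 = 3049.46 ≈ 3049 lb.
ΣF_y = 0: P_y + 3049.46 − 300·sin38° − 1800 − 231.9·2.6 − 1150 − 1850 = 0 → P_y = 2538 lb.
ΣF_x = 0: P_x + 300·cos38° = 0 → P_x = -236.4 lb.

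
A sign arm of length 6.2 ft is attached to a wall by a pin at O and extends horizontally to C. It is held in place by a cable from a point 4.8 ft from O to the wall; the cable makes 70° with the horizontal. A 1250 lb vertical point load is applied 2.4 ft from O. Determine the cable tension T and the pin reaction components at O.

T = 665.1 lb, O_x = 227.5 lb, O_y = 625.0 lb

ΣM about O: T·sin70°·4.8 − 1250·2.4 = 0 → T = 3000/(4.8·0.939693) = 665.111 ≈ 665.1 lb.
ΣF_x = 0: O_x − T·cos70° = 0 → O_x = 665.111 × 0.34202 = 227.5 lb.
ΣF_y = 0: O_y + T·sin70° − 1250 = 0 → O_y = 1250 − 665.111 × 0.939693 = 625.0 lb.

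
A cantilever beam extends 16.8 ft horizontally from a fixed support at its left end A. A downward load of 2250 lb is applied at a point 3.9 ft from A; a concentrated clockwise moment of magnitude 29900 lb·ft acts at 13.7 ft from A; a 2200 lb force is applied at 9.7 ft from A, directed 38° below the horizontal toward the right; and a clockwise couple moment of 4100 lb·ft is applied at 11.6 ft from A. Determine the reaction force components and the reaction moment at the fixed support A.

ΣF_x = 0: A_x + 2200·cos38° = 0 → A_x = -1734 lb.
ΣF_y = 0: A_y − 2250 − 2200·sin38° = 0 → A_y = 3604 lb.
ΣM about A: M_A − 2250·3.9 − 29900 − 2200·sin38°·9.7 − 4100 = 0 → M_A = 55910 lb·ft.

A_x = -1734 lb, A_y = 3604 lb, M_A = 55910 lb·ft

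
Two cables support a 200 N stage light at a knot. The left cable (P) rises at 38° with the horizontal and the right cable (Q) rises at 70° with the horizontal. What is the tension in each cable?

T_P = 71.92 N, T_Q = 165.7 N

ΣF_x = 0: −T_P·cos38° + T_Q·cos70° = 0 → T_Q = 2.30399·T_P.
ΣF_y = 0: T_P·sin38° + T_Q·sin70° = 200.
Substitute: T_P·(0.615661 + 2.30399·0.939693) = 200 → T_P = 71.9242 ≈ 71.92 N.
Then T_Q = 2.30399 × 71.9242 = 165.7 N.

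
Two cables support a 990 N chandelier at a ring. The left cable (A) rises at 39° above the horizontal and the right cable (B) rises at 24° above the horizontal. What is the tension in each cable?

T_A = 1015 N, T_B = 863.5 N

ΣF_x = 0: −T_A·cos39° + T_B·cos24° = 0 → T_B = 0.850692·T_A.
ΣF_y = 0: T_A·sin39° + T_B·sin24° = 990.
Substitute: T_A·(0.62932 + 0.850692·0.406737) = 990 → T_A = 1015.04 ≈ 1015 N.
Then T_B = 0.850692 × 1015.04 = 863.5 N.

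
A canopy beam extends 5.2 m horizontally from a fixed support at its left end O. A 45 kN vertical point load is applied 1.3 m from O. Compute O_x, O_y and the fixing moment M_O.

O_x = 0, O_y = 45.00 kN, M_O = 58.50 kN·m

ΣF_x = 0: O_x = 0.
ΣF_y = 0: O_y − 45 = 0 → O_y = 45.00 kN.
ΣM about O: M_O − 45·1.3 = 0 → M_O = 58.50 kN·m.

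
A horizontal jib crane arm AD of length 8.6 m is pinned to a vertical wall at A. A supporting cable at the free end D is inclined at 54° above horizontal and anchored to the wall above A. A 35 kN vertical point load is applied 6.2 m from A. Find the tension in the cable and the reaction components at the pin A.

ΣM about A: T·sin54°·8.6 − 35·6.2 = 0 → T = 217/(8.6·0.809017) = 31.1892 ≈ 31.19 kN.
ΣF_x = 0: A_x − T·cos54° = 0 → A_x = 31.1892 × 0.587785 = 18.33 kN.
ΣF_y = 0: A_y + T·sin54° − 35 = 0 → A_y = 35 − 31.1892 × 0.809017 = 9.767 kN.

T = 31.19 kN, A_x = 18.33 kN, A_y = 9.767 kN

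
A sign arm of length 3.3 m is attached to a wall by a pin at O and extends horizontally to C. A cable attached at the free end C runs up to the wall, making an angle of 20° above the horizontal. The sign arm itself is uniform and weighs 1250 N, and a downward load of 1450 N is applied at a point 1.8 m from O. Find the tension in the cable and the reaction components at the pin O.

ΣM about O: T·sin20°·3.3 − 1250·1.65 − 1450·1.8 = 0 → T = 4672.5/(3.3·0.34202) = 4139.84 ≈ 4140 N.
ΣF_x = 0: O_x − T·cos20° = 0 → O_x = 4139.84 × 0.939693 = 3890 N.
ΣF_y = 0: O_y + T·sin20° − 1250 − 1450 = 0 → O_y = 2700 − 4139.84 × 0.34202 = 1284 N.

T = 4140 N, O_x = 3890 N, O_y = 1284 N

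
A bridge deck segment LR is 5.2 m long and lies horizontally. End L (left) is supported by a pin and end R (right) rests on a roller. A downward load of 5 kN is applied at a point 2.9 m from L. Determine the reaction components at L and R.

L_x = 0, L_y = 2.212 kN, R_y = 2.788 kN

Moments about L: R_y·5.2 − 5·2.9 = 0 → R_y = 14.5/5.2 = 2.78846 ≈ 2.788 kN.
ΣF_y = 0: L_y + 2.78846 − 5 = 0 → L_y = 2.212 kN.
ΣF_x = 0: no horizontal applied forces, so L_x = 0.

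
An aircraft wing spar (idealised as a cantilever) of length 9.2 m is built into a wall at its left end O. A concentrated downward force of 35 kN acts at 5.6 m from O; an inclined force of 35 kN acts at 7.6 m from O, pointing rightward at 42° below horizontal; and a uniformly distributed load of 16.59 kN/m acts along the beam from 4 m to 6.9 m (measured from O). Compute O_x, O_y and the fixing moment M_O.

Resultant of the distributed load: 16.59 × 2.9 = 48.111 kN at 5.45 m from O.
ΣF_x = 0: O_x + 35·cos42° = 0 → O_x = -26.01 kN.
ΣF_y = 0: O_y − 35 − 35·sin42° − 16.59·2.9 = 0 → O_y = 106.5 kN.
ΣM about O: M_O − 35·5.6 − 35·sin42°·7.6 − (16.59·2.9)·5.45 = 0 → M_O = 636.2 kN·m.

O_x = -26.01 kN, O_y = 106.5 kN, M_O = 636.2 kN·m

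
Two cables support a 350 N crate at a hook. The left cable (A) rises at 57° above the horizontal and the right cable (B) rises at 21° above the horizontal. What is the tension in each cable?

ΣF_x = 0: −T_A·cos57° + T_B·cos21° = 0 → T_B = 0.583387·T_A.
ΣF_y = 0: T_A·sin57° + T_B·sin21° = 350.
Substitute: T_A·(0.838671 + 0.583387·0.358368) = 350 → T_A = 334.053 ≈ 334.1 N.
Then T_B = 0.583387 × 334.053 = 194.9 N.

T_A = 334.1 N, T_B = 194.9 N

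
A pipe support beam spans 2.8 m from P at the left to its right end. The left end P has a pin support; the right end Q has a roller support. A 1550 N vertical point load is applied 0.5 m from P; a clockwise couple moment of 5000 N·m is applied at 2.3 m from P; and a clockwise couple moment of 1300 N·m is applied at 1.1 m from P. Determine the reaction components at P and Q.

P_x = 0, P_y = -976.8 N, Q_y = 2527 N

ΣM about P: Q_y·2.8 − 1550·0.5 − 5000 − 1300 = 0 → Q_y = 7075/2.8 = 2526.79 ≈ 2527 N.
ΣF_y = 0: P_y + 2526.79 − 1550 = 0 → P_y = -976.8 N.
ΣF_x = 0: no horizontal applied forces, so P_x = 0.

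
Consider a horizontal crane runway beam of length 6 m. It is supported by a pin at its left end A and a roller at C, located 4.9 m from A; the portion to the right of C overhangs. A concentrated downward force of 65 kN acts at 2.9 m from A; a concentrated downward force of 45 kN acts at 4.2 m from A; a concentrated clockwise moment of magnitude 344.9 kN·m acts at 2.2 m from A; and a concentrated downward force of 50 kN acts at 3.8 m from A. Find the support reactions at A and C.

A_x = 0, A_y = -26.20 kN, C_y = 186.2 kN

Taking moments about A: C_y·4.9 − 65·2.9 − 45·4.2 − 344.9 − 50·3.8 = 0 → C_y = 912.4/4.9 = 186.204 ≈ 186.2 kN.
ΣF_y = 0: A_y + 186.204 − 65 − 45 − 50 = 0 → A_y = -26.20 kN.
ΣF_x = 0: no horizontal applied forces, so A_x = 0.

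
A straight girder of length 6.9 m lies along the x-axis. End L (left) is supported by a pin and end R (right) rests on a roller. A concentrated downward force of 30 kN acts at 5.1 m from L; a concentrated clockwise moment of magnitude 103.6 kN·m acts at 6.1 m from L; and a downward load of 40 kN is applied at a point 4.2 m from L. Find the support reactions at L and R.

Taking moments about L: R_y·6.9 − 30·5.1 − 103.6 − 40·4.2 = 0 → R_y = 424.6/6.9 = 61.5362 ≈ 61.54 kN.
ΣF_y = 0: L_y + 61.5362 − 30 − 40 = 0 → L_y = 8.464 kN.
ΣF_x = 0: no horizontal applied forces, so L_x = 0.

L_x = 0, L_y = 8.464 kN, R_y = 61.54 kN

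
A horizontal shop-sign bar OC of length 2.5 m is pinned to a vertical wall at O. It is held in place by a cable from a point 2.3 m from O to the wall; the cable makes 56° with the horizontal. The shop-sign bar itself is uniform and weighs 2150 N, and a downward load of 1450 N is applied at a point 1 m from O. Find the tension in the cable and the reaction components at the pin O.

T = 2170 N, O_x = 1213 N, O_y = 1801 N

ΣM about O: T·sin56°·2.3 − 2150·1.25 − 1450·1 = 0 → T = 4137.5/(2.3·0.829038) = 2169.88 ≈ 2170 N.
ΣF_x = 0: O_x − T·cos56° = 0 → O_x = 2169.88 × 0.559193 = 1213 N.
ΣF_y = 0: O_y + T·sin56° − 2150 − 1450 = 0 → O_y = 3600 − 2169.88 × 0.829038 = 1801 N.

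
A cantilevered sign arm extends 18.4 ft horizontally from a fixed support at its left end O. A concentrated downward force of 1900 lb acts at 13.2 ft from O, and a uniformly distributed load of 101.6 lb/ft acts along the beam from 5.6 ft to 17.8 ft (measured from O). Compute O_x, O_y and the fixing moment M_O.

O_x = 0, O_y = 3140 lb, M_O = 39580 lb·ft

Resultant of the distributed load: 101.6 × 12.2 = 1239.52 lb at 11.7 ft from O.
ΣF_x = 0: O_x = 0.
ΣF_y = 0: O_y − 1900 − 101.6·12.2 = 0 → O_y = 3140 lb.
ΣM about O: M_O − 1900·13.2 − (101.6·12.2)·11.7 = 0 → M_O = 39580 lb·ft.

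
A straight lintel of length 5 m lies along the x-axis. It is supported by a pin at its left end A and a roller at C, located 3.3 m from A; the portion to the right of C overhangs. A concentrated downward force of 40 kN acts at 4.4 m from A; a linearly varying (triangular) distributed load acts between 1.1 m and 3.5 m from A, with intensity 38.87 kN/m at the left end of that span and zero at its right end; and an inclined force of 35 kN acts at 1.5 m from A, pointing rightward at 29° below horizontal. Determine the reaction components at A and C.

A_x = -30.61 kN, A_y = 15.71 kN, C_y = 87.90 kN

Resultant of the triangular load: ½ × 38.87 × 2.4 = 46.644 kN, acting at 1.9 m from A (one-third of the span from the peak).
Taking moments about A: C_y·3.3 − 40·4.4 − (½·38.87·2.4)·1.9 − 35·sin29°·1.5 = 0 → C_y = 290.076/3.3 = 87.9018 ≈ 87.90 kN.
ΣF_y = 0: A_y + 87.9018 − 40 − ½·38.87·2.4 − 35·sin29° = 0 → A_y = 15.71 kN.
ΣF_x = 0: A_x + 35·cos29° = 0 → A_x = -30.61 kN.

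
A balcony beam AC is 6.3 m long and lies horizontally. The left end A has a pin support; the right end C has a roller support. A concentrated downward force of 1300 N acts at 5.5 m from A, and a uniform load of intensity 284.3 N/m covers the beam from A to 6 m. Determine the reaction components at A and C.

A_x = 0, A_y = 1059 N, C_y = 1947 N

Resultant of the distributed load: 284.3 × 6 = 1705.8 N at 3 m from A.
Taking moments about A: C_y·6.3 − 1300·5.5 − (284.3·6)·3 = 0 → C_y = 12267.4/6.3 = 1947.21 ≈ 1947 N.
ΣF_y = 0: A_y + 1947.21 − 1300 − 284.3·6 = 0 → A_y = 1059 N.
ΣF_x = 0: no horizontal applied forces, so A_x = 0.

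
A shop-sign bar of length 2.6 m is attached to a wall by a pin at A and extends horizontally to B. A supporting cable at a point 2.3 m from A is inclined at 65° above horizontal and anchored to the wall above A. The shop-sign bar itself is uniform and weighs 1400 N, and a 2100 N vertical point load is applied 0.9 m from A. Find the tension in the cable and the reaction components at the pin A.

ΣM about A: T·sin65°·2.3 − 1400·1.3 − 2100·0.9 = 0 → T = 3710/(2.3·0.906308) = 1779.8 ≈ 1780 N.
ΣF_x = 0: A_x − T·cos65° = 0 → A_x = 1779.8 × 0.422618 = 752.2 N.
ΣF_y = 0: A_y + T·sin65° − 1400 − 2100 = 0 → A_y = 3500 − 1779.8 × 0.906308 = 1887 N.

T = 1780 N, A_x = 752.2 N, A_y = 1887 N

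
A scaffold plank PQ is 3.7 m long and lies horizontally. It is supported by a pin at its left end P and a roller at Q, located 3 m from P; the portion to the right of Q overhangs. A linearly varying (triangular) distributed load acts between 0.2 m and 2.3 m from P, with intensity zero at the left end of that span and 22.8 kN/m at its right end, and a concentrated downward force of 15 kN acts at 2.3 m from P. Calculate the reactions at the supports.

P_x = 0, P_y = 14.67 kN, Q_y = 24.27 kN

Resultant of the triangular load: ½ × 22.8 × 2.1 = 23.94 kN, acting at 1.6 m from P (one-third of the span from the peak).
ΣM about P: Q_y·3 − (½·22.8·2.1)·1.6 − 15·2.3 = 0 → Q_y = 72.804/3 = 24.268 ≈ 24.27 kN.
ΣF_y = 0: P_y + 24.268 − ½·22.8·2.1 − 15 = 0 → P_y = 14.67 kN.
ΣF_x = 0: no horizontal applied forces, so P_x = 0.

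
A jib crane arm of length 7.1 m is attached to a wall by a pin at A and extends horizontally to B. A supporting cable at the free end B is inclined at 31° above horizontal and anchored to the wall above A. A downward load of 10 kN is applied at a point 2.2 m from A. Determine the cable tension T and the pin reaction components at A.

ΣM about A: T·sin31°·7.1 − 10·2.2 = 0 → T = 22/(7.1·0.515038) = 6.01624 ≈ 6.016 kN.
ΣF_x = 0: A_x − T·cos31° = 0 → A_x = 6.01624 × 0.857167 = 5.157 kN.
ΣF_y = 0: A_y + T·sin31° − 10 = 0 → A_y = 10 − 6.01624 × 0.515038 = 6.901 kN.

T = 6.016 kN, A_x = 5.157 kN, A_y = 6.901 kN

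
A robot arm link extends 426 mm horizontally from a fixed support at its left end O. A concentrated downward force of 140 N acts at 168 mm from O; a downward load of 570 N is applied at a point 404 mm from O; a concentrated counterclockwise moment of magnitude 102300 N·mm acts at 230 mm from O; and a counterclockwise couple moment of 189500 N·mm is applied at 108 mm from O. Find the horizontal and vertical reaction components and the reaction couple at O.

ΣF_x = 0: O_x = 0.
ΣF_y = 0: O_y − 140 − 570 = 0 → O_y = 710.0 N.
ΣM about O: M_O − 140·168 − 570·404 + 102300 + 189500 = 0 → M_O = -38000 N·mm.

O_x = 0, O_y = 710.0 N, M_O = -38000 N·mm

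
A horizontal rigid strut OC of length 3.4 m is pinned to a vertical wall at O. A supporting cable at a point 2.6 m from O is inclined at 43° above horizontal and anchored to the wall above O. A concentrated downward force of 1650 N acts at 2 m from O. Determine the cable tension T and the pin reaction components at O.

ΣM about O: T·sin43°·2.6 − 1650·2 = 0 → T = 3300/(2.6·0.681998) = 1861.05 ≈ 1861 N.
ΣF_x = 0: O_x − T·cos43° = 0 → O_x = 1861.05 × 0.731354 = 1361 N.
ΣF_y = 0: O_y + T·sin43° − 1650 = 0 → O_y = 1650 − 1861.05 × 0.681998 = 380.8 N.

T = 1861 N, O_x = 1361 N, O_y = 380.8 N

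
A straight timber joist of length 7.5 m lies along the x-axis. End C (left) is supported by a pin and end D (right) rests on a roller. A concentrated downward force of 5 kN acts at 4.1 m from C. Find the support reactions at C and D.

C_x = 0, C_y = 2.267 kN, D_y = 2.733 kN

Moments about C: D_y·7.5 − 5·4.1 = 0 → D_y = 20.5/7.5 = 2.73333 ≈ 2.733 kN.
ΣF_y = 0: C_y + 2.73333 − 5 = 0 → C_y = 2.267 kN.
ΣF_x = 0: no horizontal applied forces, so C_x = 0.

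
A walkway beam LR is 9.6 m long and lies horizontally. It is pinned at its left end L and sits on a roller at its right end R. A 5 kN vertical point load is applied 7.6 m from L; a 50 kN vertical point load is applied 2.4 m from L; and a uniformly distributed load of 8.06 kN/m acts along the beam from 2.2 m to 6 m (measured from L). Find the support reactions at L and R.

Resultant of the distributed load: 8.06 × 3.8 = 30.628 kN at 4.1 m from L.
Taking moments about L: R_y·9.6 − 5·7.6 − 50·2.4 − (8.06·3.8)·4.1 = 0 → R_y = 283.5748/9.6 = 29.539 ≈ 29.54 kN.
ΣF_y = 0: L_y + 29.539 − 5 − 50 − 8.06·3.8 = 0 → L_y = 56.09 kN.
ΣF_x = 0: no horizontal applied forces, so L_x = 0.

L_x = 0, L_y = 56.09 kN, R_y = 29.54 kN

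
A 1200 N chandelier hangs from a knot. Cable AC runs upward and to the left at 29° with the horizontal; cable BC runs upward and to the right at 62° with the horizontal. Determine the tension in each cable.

ΣF_x = 0: −T_AC·cos29° + T_BC·cos62° = 0 → T_BC = 1.86299·T_AC.
ΣF_y = 0: T_AC·sin29° + T_BC·sin62° = 1200.
Substitute: T_AC·(0.48481 + 1.86299·0.882948) = 1200 → T_AC = 563.451 ≈ 563.5 N.
Then T_BC = 1.86299 × 563.451 = 1050 N.

T_AC = 563.5 N, T_BC = 1050 N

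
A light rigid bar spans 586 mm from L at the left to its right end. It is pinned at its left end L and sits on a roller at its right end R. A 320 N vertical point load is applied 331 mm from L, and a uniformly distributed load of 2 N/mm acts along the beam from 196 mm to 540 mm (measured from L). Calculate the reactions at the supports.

L_x = 0, L_y = 395.2 N, R_y = 612.8 N

Resultant of the distributed load: 2 × 344 = 688 N at 368 mm from L.
Taking moments about L: R_y·586 − 320·331 − (2·344)·368 = 0 → R_y = 359104/586 = 612.805 ≈ 612.8 N.
ΣF_y = 0: L_y + 612.805 − 320 − 2·344 = 0 → L_y = 395.2 N.
ΣF_x = 0: no horizontal applied forces, so L_x = 0.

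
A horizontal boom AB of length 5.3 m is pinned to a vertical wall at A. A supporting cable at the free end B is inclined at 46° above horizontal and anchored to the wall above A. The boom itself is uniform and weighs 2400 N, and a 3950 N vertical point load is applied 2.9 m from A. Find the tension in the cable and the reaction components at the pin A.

ΣM about A: T·sin46°·5.3 − 2400·2.65 − 3950·2.9 = 0 → T = 17815/(5.3·0.71934) = 4672.78 ≈ 4673 N.
ΣF_x = 0: A_x − T·cos46° = 0 → A_x = 4672.78 × 0.694658 = 3246 N.
ΣF_y = 0: A_y + T·sin46° − 2400 − 3950 = 0 → A_y = 6350 − 4672.78 × 0.71934 = 2989 N.

T = 4673 N, A_x = 3246 N, A_y = 2989 N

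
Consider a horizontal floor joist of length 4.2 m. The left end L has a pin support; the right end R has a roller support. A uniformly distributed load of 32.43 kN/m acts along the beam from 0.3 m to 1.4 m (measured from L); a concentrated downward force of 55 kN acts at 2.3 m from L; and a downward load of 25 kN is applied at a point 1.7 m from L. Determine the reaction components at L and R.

Resultant of the distributed load: 32.43 × 1.1 = 35.673 kN at 0.85 m from L.
Moments about L: R_y·4.2 − (32.43·1.1)·0.85 − 55·2.3 − 25·1.7 = 0 → R_y = 199.32205/4.2 = 47.4576 ≈ 47.46 kN.
ΣF_y = 0: L_y + 47.4576 − 32.43·1.1 − 55 − 25 = 0 → L_y = 68.22 kN.
ΣF_x = 0: no horizontal applied forces, so L_x = 0.

L_x = 0, L_y = 68.22 kN, R_y = 47.46 kN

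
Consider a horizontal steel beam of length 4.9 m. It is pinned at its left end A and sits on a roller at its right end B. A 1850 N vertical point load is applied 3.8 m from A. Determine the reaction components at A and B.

Taking moments about A: B_y·4.9 − 1850·3.8 = 0 → B_y = 7030/4.9 = 1434.69 ≈ 1435 N.
ΣF_y = 0: A_y + 1434.69 − 1850 = 0 → A_y = 415.3 N.
ΣF_x = 0: no horizontal applied forces, so A_x = 0.

A_x = 0, A_y = 415.3 N, B_y = 1435 N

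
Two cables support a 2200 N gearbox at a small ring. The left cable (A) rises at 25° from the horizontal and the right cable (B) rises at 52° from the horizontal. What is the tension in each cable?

T_A = 1390 N, T_B = 2046 N

ΣF_x = 0: −T_A·cos25° + T_B·cos52° = 0 → T_B = 1.47209·T_A.
ΣF_y = 0: T_A·sin25° + T_B·sin52° = 2200.
Substitute: T_A·(0.422618 + 1.47209·0.788011) = 2200 → T_A = 1390.08 ≈ 1390 N.
Then T_B = 1.47209 × 1390.08 = 2046 N.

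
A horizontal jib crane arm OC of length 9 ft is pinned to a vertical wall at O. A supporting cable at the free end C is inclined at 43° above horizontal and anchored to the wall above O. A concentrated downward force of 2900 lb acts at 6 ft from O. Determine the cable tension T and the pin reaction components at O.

ΣM about O: T·sin43°·9 − 2900·6 = 0 → T = 17400/(9·0.681998) = 2834.81 ≈ 2835 lb.
ΣF_x = 0: O_x − T·cos43° = 0 → O_x = 2834.81 × 0.731354 = 2073 lb.
ΣF_y = 0: O_y + T·sin43° − 2900 = 0 → O_y = 2900 − 2834.81 × 0.681998 = 966.7 lb.

T = 2835 lb, O_x = 2073 lb, O_y = 966.7 lb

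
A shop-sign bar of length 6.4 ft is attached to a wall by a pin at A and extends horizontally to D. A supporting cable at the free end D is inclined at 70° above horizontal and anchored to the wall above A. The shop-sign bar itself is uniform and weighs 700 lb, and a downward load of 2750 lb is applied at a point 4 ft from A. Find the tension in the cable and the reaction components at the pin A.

T = 2202 lb, A_x = 753.0 lb, A_y = 1381 lb

ΣM about A: T·sin70°·6.4 − 700·3.2 − 2750·4 = 0 → T = 13240/(6.4·0.939693) = 2201.52 ≈ 2202 lb.
ΣF_x = 0: A_x − T·cos70° = 0 → A_x = 2201.52 × 0.34202 = 753.0 lb.
ΣF_y = 0: A_y + T·sin70° − 700 − 2750 = 0 → A_y = 3450 − 2201.52 × 0.939693 = 1381 lb.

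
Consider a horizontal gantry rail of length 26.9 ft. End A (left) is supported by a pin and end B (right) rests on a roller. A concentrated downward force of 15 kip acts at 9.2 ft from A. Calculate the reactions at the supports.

Moments about A: B_y·26.9 − 15·9.2 = 0 → B_y = 138/26.9 = 5.13011 ≈ 5.130 kip.
ΣF_y = 0: A_y + 5.13011 − 15 = 0 → A_y = 9.870 kip.
ΣF_x = 0: no horizontal applied forces, so A_x = 0.

A_x = 0, A_y = 9.870 kip, B_y = 5.130 kip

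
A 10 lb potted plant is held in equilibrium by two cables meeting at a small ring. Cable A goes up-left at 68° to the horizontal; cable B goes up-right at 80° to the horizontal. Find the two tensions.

T_A = 3.277 lb, T_B = 7.069 lb

ΣF_x = 0: −T_A·cos68° + T_B·cos80° = 0 → T_B = 2.15727·T_A.
ΣF_y = 0: T_A·sin68° + T_B·sin80° = 10.
Substitute: T_A·(0.927184 + 2.15727·0.984808) = 10 → T_A = 3.27688 ≈ 3.277 lb.
Then T_B = 2.15727 × 3.27688 = 7.069 lb.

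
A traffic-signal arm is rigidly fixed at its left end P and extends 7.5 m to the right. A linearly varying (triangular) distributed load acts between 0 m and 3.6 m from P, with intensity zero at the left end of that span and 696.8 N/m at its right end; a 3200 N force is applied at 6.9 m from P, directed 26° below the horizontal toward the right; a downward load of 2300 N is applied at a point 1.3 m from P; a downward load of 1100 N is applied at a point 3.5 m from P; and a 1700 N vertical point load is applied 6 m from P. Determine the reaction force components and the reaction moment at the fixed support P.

P_x = -2876 N, P_y = 7757 N, M_P = 29730 N·m

Resultant of the triangular load: ½ × 696.8 × 3.6 = 1254.24 N, acting at 2.4 m from P (one-third of the span from the peak).
ΣF_x = 0: P_x + 3200·cos26° = 0 → P_x = -2876 N.
ΣF_y = 0: P_y − ½·696.8·3.6 − 3200·sin26° − 2300 − 1100 − 1700 = 0 → P_y = 7757 N.
ΣM about P: M_P − (½·696.8·3.6)·2.4 − 3200·sin26°·6.9 − 2300·1.3 − 1100·3.5 − 1700·6 = 0 → M_P = 29730 N·m.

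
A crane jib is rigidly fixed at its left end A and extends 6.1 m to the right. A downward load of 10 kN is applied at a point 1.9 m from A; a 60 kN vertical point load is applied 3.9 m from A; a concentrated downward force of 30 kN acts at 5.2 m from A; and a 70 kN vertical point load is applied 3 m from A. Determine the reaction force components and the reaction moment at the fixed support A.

ΣF_x = 0: A_x = 0.
ΣF_y = 0: A_y − 10 − 60 − 30 − 70 = 0 → A_y = 170.0 kN.
ΣM about A: M_A − 10·1.9 − 60·3.9 − 30·5.2 − 70·3 = 0 → M_A = 619.0 kN·m.

A_x = 0, A_y = 170.0 kN, M_A = 619.0 kN·m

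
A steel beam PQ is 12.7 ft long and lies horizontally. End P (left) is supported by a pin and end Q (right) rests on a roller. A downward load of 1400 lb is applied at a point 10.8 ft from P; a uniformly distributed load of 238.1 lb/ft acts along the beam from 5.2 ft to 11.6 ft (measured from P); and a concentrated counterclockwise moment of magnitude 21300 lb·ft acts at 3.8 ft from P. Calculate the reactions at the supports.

P_x = 0, P_y = 2403 lb, Q_y = 521.3 lb

Resultant of the distributed load: 238.1 × 6.4 = 1523.84 lb at 8.4 ft from P.
Moments about P: Q_y·12.7 − 1400·10.8 − (238.1·6.4)·8.4 + 21300 = 0 → Q_y = 6620.256/12.7 = 521.28 ≈ 521.3 lb.
ΣF_y = 0: P_y + 521.28 − 1400 − 238.1·6.4 = 0 → P_y = 2403 lb.
ΣF_x = 0: no horizontal applied forces, so P_x = 0.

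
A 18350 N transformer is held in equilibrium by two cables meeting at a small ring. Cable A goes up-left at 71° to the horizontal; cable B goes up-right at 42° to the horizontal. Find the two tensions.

T_A = 14810 N, T_B = 6490 N

ΣF_x = 0: −T_A·cos71° + T_B·cos42° = 0 → T_B = 0.438095·T_A.
ΣF_y = 0: T_A·sin71° + T_B·sin42° = 18350.
Substitute: T_A·(0.945519 + 0.438095·0.669131) = 18350 → T_A = 14814.4 ≈ 14810 N.
Then T_B = 0.438095 × 14814.4 = 6490 N.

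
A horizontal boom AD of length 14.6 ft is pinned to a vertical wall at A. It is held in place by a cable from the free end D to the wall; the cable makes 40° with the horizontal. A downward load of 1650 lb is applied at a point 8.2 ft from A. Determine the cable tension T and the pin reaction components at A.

ΣM about A: T·sin40°·14.6 − 1650·8.2 = 0 → T = 13530/(14.6·0.642788) = 1441.71 ≈ 1442 lb.
ΣF_x = 0: A_x − T·cos40° = 0 → A_x = 1441.71 × 0.766044 = 1104 lb.
ΣF_y = 0: A_y + T·sin40° − 1650 = 0 → A_y = 1650 − 1441.71 × 0.642788 = 723.3 lb.

T = 1442 lb, A_x = 1104 lb, A_y = 723.3 lb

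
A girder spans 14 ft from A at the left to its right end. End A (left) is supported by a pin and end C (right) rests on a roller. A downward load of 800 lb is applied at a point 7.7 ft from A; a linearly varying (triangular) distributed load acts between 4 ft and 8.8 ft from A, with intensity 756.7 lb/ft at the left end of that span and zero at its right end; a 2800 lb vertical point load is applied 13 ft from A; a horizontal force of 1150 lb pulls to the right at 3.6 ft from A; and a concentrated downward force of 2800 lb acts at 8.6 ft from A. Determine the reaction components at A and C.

Resultant of the triangular load: ½ × 756.7 × 4.8 = 1816.08 lb, acting at 5.6 ft from A (one-third of the span from the peak).
Taking moments about A: C_y·14 − 800·7.7 − (½·756.7·4.8)·5.6 − 2800·13 − 2800·8.6 = 0 → C_y = 76810.048/14 = 5486.43 ≈ 5486 lb.
ΣF_y = 0: A_y + 5486.43 − 800 − ½·756.7·4.8 − 2800 − 2800 = 0 → A_y = 2730 lb.
ΣF_x = 0: A_x + 1150 = 0 → A_x = -1150 lb.

A_x = -1150 lb, A_y = 2730 lb, C_y = 5486 lb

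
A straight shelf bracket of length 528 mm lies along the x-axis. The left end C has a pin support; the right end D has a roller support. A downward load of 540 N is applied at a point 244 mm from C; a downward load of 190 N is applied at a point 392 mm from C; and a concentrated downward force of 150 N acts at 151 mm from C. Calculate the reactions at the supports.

Moments about C: D_y·528 − 540·244 − 190·392 − 150·151 = 0 → D_y = 228890/528 = 433.504 ≈ 433.5 N.
ΣF_y = 0: C_y + 433.504 − 540 − 190 − 150 = 0 → C_y = 446.5 N.
ΣF_x = 0: no horizontal applied forces, so C_x = 0.

C_x = 0, C_y = 446.5 N, D_y = 433.5 N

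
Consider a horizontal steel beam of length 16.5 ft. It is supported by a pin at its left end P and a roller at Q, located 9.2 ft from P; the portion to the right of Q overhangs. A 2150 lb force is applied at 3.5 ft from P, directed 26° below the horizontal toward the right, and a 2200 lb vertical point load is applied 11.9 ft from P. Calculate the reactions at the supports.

P_x = -1932 lb, P_y = -61.71 lb, Q_y = 3204 lb

Taking moments about P: Q_y·9.2 − 2150·sin26°·3.5 − 2200·11.9 = 0 → Q_y = 29478.7/9.2 = 3204.21 ≈ 3204 lb.
ΣF_y = 0: P_y + 3204.21 − 2150·sin26° − 2200 = 0 → P_y = -61.71 lb.
ΣF_x = 0: P_x + 2150·cos26° = 0 → P_x = -1932 lb.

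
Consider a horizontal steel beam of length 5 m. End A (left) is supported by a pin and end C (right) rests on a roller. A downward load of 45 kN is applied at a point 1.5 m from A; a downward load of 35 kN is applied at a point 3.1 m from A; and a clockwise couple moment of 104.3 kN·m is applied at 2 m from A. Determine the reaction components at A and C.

Moments about A: C_y·5 − 45·1.5 − 35·3.1 − 104.3 = 0 → C_y = 280.3/5 = 56.06 kN.
ΣF_y = 0: A_y + 56.06 − 45 − 35 = 0 → A_y = 23.94 kN.
ΣF_x = 0: no horizontal applied forces, so A_x = 0.

A_x = 0, A_y = 23.94 kN, C_y = 56.06 kN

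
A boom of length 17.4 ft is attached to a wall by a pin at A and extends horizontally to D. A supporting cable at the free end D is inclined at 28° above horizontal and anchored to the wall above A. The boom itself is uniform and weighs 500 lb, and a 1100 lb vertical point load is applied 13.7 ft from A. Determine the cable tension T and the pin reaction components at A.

ΣM about A: T·sin28°·17.4 − 500·8.7 − 1100·13.7 = 0 → T = 19420/(17.4·0.469472) = 2377.33 ≈ 2377 lb.
ΣF_x = 0: A_x − T·cos28° = 0 → A_x = 2377.33 × 0.882948 = 2099 lb.
ΣF_y = 0: A_y + T·sin28° − 500 − 1100 = 0 → A_y = 1600 − 2377.33 × 0.469472 = 483.9 lb.

T = 2377 lb, A_x = 2099 lb, A_y = 483.9 lb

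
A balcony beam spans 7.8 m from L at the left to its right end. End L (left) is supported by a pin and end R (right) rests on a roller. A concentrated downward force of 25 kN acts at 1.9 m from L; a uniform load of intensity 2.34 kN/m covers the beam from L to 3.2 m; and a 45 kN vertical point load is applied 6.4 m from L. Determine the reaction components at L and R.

L_x = 0, L_y = 32.94 kN, R_y = 44.55 kN

Resultant of the distributed load: 2.34 × 3.2 = 7.488 kN at 1.6 m from L.
Moments about L: R_y·7.8 − 25·1.9 − (2.34·3.2)·1.6 − 45·6.4 = 0 → R_y = 347.4808/7.8 = 44.5488 ≈ 44.55 kN.
ΣF_y = 0: L_y + 44.5488 − 25 − 2.34·3.2 − 45 = 0 → L_y = 32.94 kN.
ΣF_x = 0: no horizontal applied forces, so L_x = 0.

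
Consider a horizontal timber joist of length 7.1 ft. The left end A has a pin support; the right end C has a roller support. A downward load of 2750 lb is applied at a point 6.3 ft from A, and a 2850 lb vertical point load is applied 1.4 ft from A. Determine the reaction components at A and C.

A_x = 0, A_y = 2598 lb, C_y = 3002 lb

Moments about A: C_y·7.1 − 2750·6.3 − 2850·1.4 = 0 → C_y = 21315/7.1 = 3002.11 ≈ 3002 lb.
ΣF_y = 0: A_y + 3002.11 − 2750 − 2850 = 0 → A_y = 2598 lb.
ΣF_x = 0: no horizontal applied forces, so A_x = 0.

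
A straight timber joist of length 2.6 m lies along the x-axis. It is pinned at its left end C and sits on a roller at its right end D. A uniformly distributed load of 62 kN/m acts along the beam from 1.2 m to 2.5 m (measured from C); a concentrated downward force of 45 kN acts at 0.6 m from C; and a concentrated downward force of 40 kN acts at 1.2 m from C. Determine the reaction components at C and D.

C_x = 0, C_y = 79.40 kN, D_y = 86.20 kN

Resultant of the distributed load: 62 × 1.3 = 80.6 kN at 1.85 m from C.
Taking moments about C: D_y·2.6 − (62·1.3)·1.85 − 45·0.6 − 40·1.2 = 0 → D_y = 224.11/2.6 = 86.1962 ≈ 86.20 kN.
ΣF_y = 0: C_y + 86.1962 − 62·1.3 − 45 − 40 = 0 → C_y = 79.40 kN.
ΣF_x = 0: no horizontal applied forces, so C_x = 0.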